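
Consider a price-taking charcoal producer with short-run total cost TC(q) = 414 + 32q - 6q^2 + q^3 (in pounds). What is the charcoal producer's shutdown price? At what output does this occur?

£23 per unit, at q = 3

The shutdown price is the minimum of AVC. VC = 32q - 6q^2 + q^3, so AVC = 32 - 6q + q^2.
At the minimum of AVC, MC = AVC. MC = 32 - 12q + 3q^2; setting MC = AVC gives 2q^2 - 6q = 0, so q = 3. min AVC = 23.
For P < £23 the firm produces nothing.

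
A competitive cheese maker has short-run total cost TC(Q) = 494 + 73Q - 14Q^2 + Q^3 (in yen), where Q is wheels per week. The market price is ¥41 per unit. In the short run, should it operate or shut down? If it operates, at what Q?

Strip out fixed cost: VC = 73Q - 14Q^2 + Q^3. Then AVC = 73 - 14Q + Q^2 and MC = 73 - 28Q + 3Q^2.
AVC is minimized where dAVC/dQ = -14 + 2Q = 0, at Q = 7; min AVC = 73 - 14·7 + 7^2 = ¥24.
P = ¥41 exceeds min AVC = ¥24, so the firm stays open.
Solving P = MC: 32 - 28Q + 3Q^2 = 0 ⇒ Q = 4/3 or 8. On the upward-sloping branch, Q* = 8.
Check: AVC at Q = 8 is ¥25 ≤ P, so revenue covers variable cost.
Profit = P·Q − TC = 41·8 − 694 = -¥366, a loss, but smaller than the ¥494 fixed cost the firm would lose by shutting down.

Produce at Q = 8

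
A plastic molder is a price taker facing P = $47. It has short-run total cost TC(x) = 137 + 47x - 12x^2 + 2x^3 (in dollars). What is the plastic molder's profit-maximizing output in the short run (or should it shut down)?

Produce at x = 4

From TC, MC = TC'(x) = 47 - 24x + 6x^2 and AVC = VC/x = 47 - 12x + 2x^2.
AVC is minimized where dAVC/dx = -12 + 4x = 0, at x = 3; min AVC = 47 - 12·3 + 2·3^2 = $29.
Because $47 ≥ $29, revenue can cover variable cost; the firm operates.
Set P = MC: 47 = 47 - 24x + 6x^2 → -24x + 6x^2 = 0. The roots are x = 0 and x = 4; the profit-maximizing output is on the rising part of MC, so x* = 4.
Check: AVC at x = 4 is $31 ≤ P, so revenue covers variable cost.
Profit = P·x − TC = 47·4 − 261 = -$73, a loss, but smaller than the $137 fixed cost the firm would lose by shutting down.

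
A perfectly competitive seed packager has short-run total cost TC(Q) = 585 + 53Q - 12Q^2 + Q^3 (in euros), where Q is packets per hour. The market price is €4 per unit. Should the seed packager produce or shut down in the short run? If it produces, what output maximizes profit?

Variable cost is VC = 53Q - 12Q^2 + Q^3, so AVC = VC/Q = 53 - 12Q + Q^2 and MC = dTC/dQ = 53 - 24Q + 3Q^2.
AVC is minimized where dAVC/dQ = -12 + 2Q = 0, at Q = 6; min AVC = 53 - 12·6 + 6^2 = €17.
Since P = €4 < min AVC = €17, price fails to cover variable cost at any output.
The firm minimizes its loss by shutting down and losing only its fixed cost of €585.

Shut down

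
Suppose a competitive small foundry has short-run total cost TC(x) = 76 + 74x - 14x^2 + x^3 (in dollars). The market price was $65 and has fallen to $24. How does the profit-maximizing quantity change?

AVC = 74 - 14x + x^2, minimized at x = 7 where min AVC = $25. MC = 74 - 28x + 3x^2.
With P = $65 above the shutdown price, P = MC gives x = 9.
At P = $24 < min AVC = $25, price no longer covers variable cost at any output, so the firm shuts down: x = 0.

Output falls from 9 to 0 (the firm shuts down)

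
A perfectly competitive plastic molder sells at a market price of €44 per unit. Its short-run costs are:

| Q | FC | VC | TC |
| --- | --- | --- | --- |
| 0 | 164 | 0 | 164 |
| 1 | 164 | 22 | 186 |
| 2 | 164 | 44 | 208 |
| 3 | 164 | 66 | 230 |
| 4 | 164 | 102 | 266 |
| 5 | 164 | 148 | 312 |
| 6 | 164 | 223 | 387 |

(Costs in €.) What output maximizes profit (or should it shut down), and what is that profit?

Tabulate TR − TC: Q=0: -164; Q=1: -142; Q=2: -120; Q=3: -98; Q=4: -90; Q=5: -92; Q=6: -123.
Profit is maximized at Q = 4. AVC there is 102/4 = €25.50 ≤ P, so producing beats shutting down (which would give -€164).

Q = 4; profit = -€90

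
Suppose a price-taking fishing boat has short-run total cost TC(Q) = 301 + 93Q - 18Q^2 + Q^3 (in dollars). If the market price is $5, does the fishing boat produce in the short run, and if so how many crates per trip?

Variable cost is VC = 93Q - 18Q^2 + Q^3, so AVC = VC/Q = 93 - 18Q + Q^2 and MC = dTC/dQ = 93 - 36Q + 3Q^2.
The AVC parabola has its vertex at Q = 18/2 = 9, where AVC = 93 - 18·9 + 9^2 = $12.
P = $5 lies below min AVC = $12; no output level covers variable cost.
Best response: produce nothing and absorb the $301 fixed cost.

Shut down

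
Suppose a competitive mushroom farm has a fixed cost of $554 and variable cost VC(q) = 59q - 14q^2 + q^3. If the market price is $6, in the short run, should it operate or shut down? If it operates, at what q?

Variable cost is VC = 59q - 14q^2 + q^3, so AVC = VC/q = 59 - 14q + q^2 and MC = dTC/dq = 59 - 28q + 3q^2.
AVC hits its minimum where MC = AVC, at q = 7, giving min AVC = 59 - 14·7 + 7^2 = $10.
P = $6 lies below min AVC = $10; no output level covers variable cost.
The firm minimizes its loss by shutting down and losing only its fixed cost of $554.

Shut down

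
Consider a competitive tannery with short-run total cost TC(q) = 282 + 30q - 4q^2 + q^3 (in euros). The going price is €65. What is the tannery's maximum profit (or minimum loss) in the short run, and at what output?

Profit = -€132 at q = 5

AVC = 30 - 4q + q^2 has its minimum €26 at q = 2; price €65 clears that bar, so the firm operates.
With MC = 30 - 8q + 3q^2, P = MC on the upward-sloping part at q* = 5.
TR = 65·5 = 325. TC = 282 + 175 = 457. Profit = 325 − 457 = -€132.
By producing, the firm covers all variable cost plus €150 of fixed cost; shutting down would lose the full €282.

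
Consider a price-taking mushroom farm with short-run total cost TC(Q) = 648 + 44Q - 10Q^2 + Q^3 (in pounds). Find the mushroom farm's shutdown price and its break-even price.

Shutdown price = £19; break-even price = £107

AVC = 44 - 10Q + Q^2; minimized at Q = 5, giving min AVC = £19. That is the shutdown price.
ATC = 648/Q + 44 - 10Q + Q^2. Setting dATC/dQ = −648/Q^2 − 10 + 2Q = 0 gives Q = 9 (since 2·9^3 − 10·9^2 = 648).
min ATC = 648/9 + 44 − 10·9 + 9^2 = £107. That is the break-even price.
Between these two prices the firm operates at a loss; above £107 it earns a profit.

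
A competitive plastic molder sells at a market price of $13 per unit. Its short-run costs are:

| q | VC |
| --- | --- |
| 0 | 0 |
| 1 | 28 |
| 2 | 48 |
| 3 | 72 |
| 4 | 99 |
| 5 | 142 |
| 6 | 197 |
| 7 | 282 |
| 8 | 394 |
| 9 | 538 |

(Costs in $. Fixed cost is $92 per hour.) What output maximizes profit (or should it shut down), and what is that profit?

Profit at each row (π = 13q − TC): q=0: -92; q=1: -107; q=2: -114; q=3: -125; q=4: -139; q=5: -169; q=6: -211; q=7: -283; q=8: -382; q=9: -513.
Profit is highest at q = 0. Equivalently, the lowest AVC in the table is 48/2 ≈ $24 at q = 2, and P = $13 falls below it — price never covers variable cost, so the firm shuts down and loses only its fixed cost.

q = 0 (shut down); profit = -$92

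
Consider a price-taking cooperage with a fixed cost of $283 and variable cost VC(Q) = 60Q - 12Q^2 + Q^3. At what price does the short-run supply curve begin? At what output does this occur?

$24 per unit, at Q = 6

Short-run supply begins at min AVC. From VC = 60Q - 12Q^2 + Q^3, AVC = 60 - 12Q + Q^2.
dAVC/dQ = -12 + 2Q = 0 gives Q = 6. min AVC = 60 - 12·6 + 6^2 = 24.
For P < $24 the firm produces nothing.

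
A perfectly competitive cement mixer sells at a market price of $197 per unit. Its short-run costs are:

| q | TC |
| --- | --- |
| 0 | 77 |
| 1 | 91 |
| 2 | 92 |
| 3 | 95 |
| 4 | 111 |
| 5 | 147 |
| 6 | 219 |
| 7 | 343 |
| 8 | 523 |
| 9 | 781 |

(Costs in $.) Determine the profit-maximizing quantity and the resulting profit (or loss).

q = 8; profit = $1053

Compute π = P·q − TC at each output: q=0: -77; q=1: 106; q=2: 302; q=3: 496; q=4: 677; q=5: 838; q=6: 963; q=7: 1036; q=8: 1053; q=9: 992.
Profit is maximized at q = 8. AVC there is 446/8 = $55.75 ≤ P, so producing beats shutting down (which would give -$77).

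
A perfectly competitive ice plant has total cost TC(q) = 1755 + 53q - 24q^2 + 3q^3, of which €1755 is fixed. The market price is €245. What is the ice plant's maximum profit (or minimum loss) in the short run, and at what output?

AVC = 53 - 24q + 3q^2 has its minimum €5 at q = 4; price €245 clears that bar, so the firm operates.
MC = 53 - 48q + 9q^2. Setting P = MC and taking the root on the rising branch gives q* = 8.
TR = 245·8 = 1960. TC = 1755 + 424 = 2179. Profit = 1960 − 2179 = -€219.
Shutting down would mean losing the fixed cost of €1755, so operating at a loss of €219 is better by €1536.

Profit = -€219 at q = 8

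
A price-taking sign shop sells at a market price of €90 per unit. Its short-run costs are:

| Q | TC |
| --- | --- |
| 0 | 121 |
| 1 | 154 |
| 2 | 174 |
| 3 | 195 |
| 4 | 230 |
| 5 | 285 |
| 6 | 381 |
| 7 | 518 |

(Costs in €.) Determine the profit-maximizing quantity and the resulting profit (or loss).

Compute π = P·Q − TC at each output: Q=0: -121; Q=1: -64; Q=2: 6; Q=3: 75; Q=4: 130; Q=5: 165; Q=6: 159; Q=7: 112.
Profit is maximized at Q = 5. AVC there is 164/5 = €32.80 ≤ P, so producing beats shutting down (which would give -€121).

Q = 5; profit = €165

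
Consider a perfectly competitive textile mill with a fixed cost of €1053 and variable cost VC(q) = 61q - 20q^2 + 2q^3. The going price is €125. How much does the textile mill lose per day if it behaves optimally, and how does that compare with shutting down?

Profit = -€285 at q = 8

AVC = 61 - 20q + 2q^2 has its minimum €11 at q = 5; price €125 clears that bar, so the firm operates.
With MC = 61 - 40q + 6q^2, P = MC on the upward-sloping part at q* = 8.
TR = 125·8 = 1000. TC = 1053 + 232 = 1285. Profit = 1000 − 1285 = -€285.
That loss of €285 beats the €1053 the firm would lose by shutting down; producing recovers €768 of fixed cost.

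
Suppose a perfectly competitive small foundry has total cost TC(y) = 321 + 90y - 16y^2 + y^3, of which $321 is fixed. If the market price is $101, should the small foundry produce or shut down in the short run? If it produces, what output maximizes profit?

Produce at y = 11

Variable cost is VC = 90y - 16y^2 + y^3, so AVC = VC/y = 90 - 16y + y^2 and MC = dTC/dy = 90 - 32y + 3y^2.
The AVC parabola has its vertex at y = 16/2 = 8, where AVC = 90 - 16·8 + 8^2 = $26.
P = $101 exceeds min AVC = $26, so the firm stays open.
Set P = MC: 101 = 90 - 32y + 3y^2 → -11 - 32y + 3y^2 = 0. The roots are y = -1/3 and y = 11; the profit-maximizing output is on the rising part of MC, so y* = 11.
Check: AVC at y = 11 is $35 ≤ P, so revenue covers variable cost.
Profit = P·y − TC = 101·11 − 706 = $405.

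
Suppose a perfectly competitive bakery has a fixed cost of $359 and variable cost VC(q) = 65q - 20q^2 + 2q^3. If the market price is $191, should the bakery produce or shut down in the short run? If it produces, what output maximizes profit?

Produce at q = 9

Strip out fixed cost: VC = 65q - 20q^2 + 2q^3. Then AVC = 65 - 20q + 2q^2 and MC = 65 - 40q + 6q^2.
AVC is minimized where dAVC/dq = -20 + 4q = 0, at q = 5; min AVC = 65 - 20·5 + 2·5^2 = $15.
Because $191 ≥ $15, revenue can cover variable cost; the firm operates.
P = MC gives -126 - 40q + 6q^2 = 0, with roots -7/3 and 9. Take the larger (rising MC): q* = 9.
Check: AVC at q = 9 is $47 ≤ P, so revenue covers variable cost.
Profit = P·q − TC = 191·9 − 782 = $937.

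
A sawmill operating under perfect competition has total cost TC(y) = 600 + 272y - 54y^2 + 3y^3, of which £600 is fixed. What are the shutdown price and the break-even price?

Shutdown price = £29; break-even price = £92

AVC = 272 - 54y + 3y^2; minimized at y = 9, giving min AVC = £29. That is the shutdown price.
ATC = 600/y + 272 - 54y + 3y^2. Setting dATC/dy = −600/y^2 − 54 + 6y = 0 gives y = 10 (since 6·10^3 − 54·10^2 = 600).
min ATC = 600/10 + 272 − 54·10 + 3·10^2 = £92. That is the break-even price.
Between these two prices the firm operates at a loss; above £92 it earns a profit.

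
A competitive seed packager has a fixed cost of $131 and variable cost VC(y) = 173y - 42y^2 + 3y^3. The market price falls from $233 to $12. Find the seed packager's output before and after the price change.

Output falls from 10 to 0 (the firm shuts down)

AVC = 173 - 42y + 3y^2, minimized at y = 7 where min AVC = $26. MC = 173 - 84y + 9y^2.
At P = $233 ≥ min AVC, set P = MC on the rising branch: y = 10.
At P = $12 < min AVC = $26, price no longer covers variable cost at any output, so the firm shuts down: y = 0.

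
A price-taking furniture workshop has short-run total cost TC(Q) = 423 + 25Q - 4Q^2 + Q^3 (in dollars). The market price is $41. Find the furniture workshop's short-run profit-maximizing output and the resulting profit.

AVC = 25 - 4Q + Q^2; min AVC = $21 at Q = 2. Since P = $41 ≥ min AVC, the firm produces.
MC = 25 - 8Q + 3Q^2. Setting P = MC and taking the root on the rising branch gives Q* = 4.
TR = 41·4 = 164. TC = 423 + 100 = 523. Profit = 164 − 523 = -$359.
By producing, the firm covers all variable cost plus $64 of fixed cost; shutting down would lose the full $423.

Profit = -$359 at Q = 4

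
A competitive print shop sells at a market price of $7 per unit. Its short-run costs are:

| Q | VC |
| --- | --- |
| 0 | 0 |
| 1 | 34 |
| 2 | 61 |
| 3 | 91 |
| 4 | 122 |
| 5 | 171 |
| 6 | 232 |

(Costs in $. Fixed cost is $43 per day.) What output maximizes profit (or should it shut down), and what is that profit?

Profit at each row (π = 7Q − TC): Q=0: -43; Q=1: -70; Q=2: -90; Q=3: -113; Q=4: -137; Q=5: -179; Q=6: -233.
Profit is highest at Q = 0. Equivalently, the lowest AVC in the table is 91/3 ≈ $30.33 at Q = 3, and P = $7 falls below it — price never covers variable cost, so the firm shuts down and loses only its fixed cost.

Q = 0 (shut down); profit = -$43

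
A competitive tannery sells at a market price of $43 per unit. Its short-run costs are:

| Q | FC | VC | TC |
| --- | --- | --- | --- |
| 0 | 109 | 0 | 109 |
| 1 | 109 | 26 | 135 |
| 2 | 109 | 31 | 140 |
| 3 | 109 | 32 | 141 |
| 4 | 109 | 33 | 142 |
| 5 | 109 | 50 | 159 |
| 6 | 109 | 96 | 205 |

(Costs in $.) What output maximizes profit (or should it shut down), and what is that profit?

Q = 5; profit = $56

Compute π = P·Q − TC at each output: Q=0: -109; Q=1: -92; Q=2: -54; Q=3: -12; Q=4: 30; Q=5: 56; Q=6: 53.
Profit is maximized at Q = 5. AVC there is 50/5 = $10 ≤ P, so producing beats shutting down (which would give -$109).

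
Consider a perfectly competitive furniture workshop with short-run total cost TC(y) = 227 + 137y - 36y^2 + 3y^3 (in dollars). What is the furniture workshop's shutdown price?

$29 per unit

The shutdown price is the minimum of AVC. VC = 137y - 36y^2 + 3y^3, so AVC = 137 - 36y + 3y^2.
dAVC/dy = -36 + 6y = 0 gives y = 6. min AVC = 137 - 36·6 + 3·6^2 = 29.
The firm shuts down for any P below $29.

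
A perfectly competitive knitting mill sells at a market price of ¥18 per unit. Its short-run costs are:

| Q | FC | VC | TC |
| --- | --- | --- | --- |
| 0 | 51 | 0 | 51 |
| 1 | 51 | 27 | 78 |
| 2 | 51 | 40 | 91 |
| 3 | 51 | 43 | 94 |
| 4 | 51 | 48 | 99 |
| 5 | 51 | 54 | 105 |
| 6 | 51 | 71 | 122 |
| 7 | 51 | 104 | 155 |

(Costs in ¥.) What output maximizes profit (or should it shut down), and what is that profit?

Q = 6; profit = -¥14

Tabulate TR − TC: Q=0: -51; Q=1: -60; Q=2: -55; Q=3: -40; Q=4: -27; Q=5: -15; Q=6: -14; Q=7: -29.
Profit is maximized at Q = 6. AVC there is 71/6 = ¥11.83 ≤ P, so producing beats shutting down (which would give -¥51).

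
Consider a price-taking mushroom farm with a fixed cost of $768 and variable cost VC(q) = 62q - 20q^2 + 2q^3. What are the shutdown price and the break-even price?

Shutdown price = min AVC. AVC = 62 - 20q + 2q^2, with vertex at q = 5 and minimum $12.
ATC = 768/q + 62 - 20q + 2q^2. Setting dATC/dq = −768/q^2 − 20 + 4q = 0 gives q = 8 (since 4·8^3 − 20·8^2 = 768).
min ATC = 768/8 + 62 − 20·8 + 2·8^2 = $126. That is the break-even price.
Between these two prices the firm operates at a loss; above $126 it earns a profit.

Shutdown price = $12; break-even price = $126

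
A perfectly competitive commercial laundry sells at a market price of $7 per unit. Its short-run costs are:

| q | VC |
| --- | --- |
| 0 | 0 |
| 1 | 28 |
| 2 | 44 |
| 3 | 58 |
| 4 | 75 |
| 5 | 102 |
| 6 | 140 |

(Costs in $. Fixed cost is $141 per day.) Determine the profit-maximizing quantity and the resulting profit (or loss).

q = 0 (shut down); profit = -$141

Compute π = P·q − TC at each output: q=0: -141; q=1: -162; q=2: -171; q=3: -178; q=4: -188; q=5: -208; q=6: -239.
Profit is highest at q = 0. Equivalently, the lowest AVC in the table is 75/4 ≈ $18.75 at q = 4, and P = $7 falls below it — price never covers variable cost, so the firm shuts down and loses only its fixed cost.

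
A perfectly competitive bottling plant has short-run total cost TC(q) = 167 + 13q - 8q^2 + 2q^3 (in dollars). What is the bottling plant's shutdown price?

The shutdown price is the minimum of AVC. VC = 13q - 8q^2 + 2q^3, so AVC = 13 - 8q + 2q^2.
dAVC/dq = -8 + 4q = 0 gives q = 2. min AVC = 13 - 8·2 + 2·2^2 = 5.
For P < $5 the firm produces nothing.

$5 per unit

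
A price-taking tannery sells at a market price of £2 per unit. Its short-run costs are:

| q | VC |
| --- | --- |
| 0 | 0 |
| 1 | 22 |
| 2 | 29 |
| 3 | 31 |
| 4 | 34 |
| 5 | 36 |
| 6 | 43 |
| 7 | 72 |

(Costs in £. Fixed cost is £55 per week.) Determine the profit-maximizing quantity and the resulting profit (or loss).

q = 0 (shut down); profit = -£55

Compute π = P·q − TC at each output: q=0: -55; q=1: -75; q=2: -80; q=3: -80; q=4: -81; q=5: -81; q=6: -86; q=7: -113.
Profit is highest at q = 0. Equivalently, the lowest AVC in the table is 43/6 ≈ £7.17 at q = 6, and P = £2 falls below it — price never covers variable cost, so the firm shuts down and loses only its fixed cost.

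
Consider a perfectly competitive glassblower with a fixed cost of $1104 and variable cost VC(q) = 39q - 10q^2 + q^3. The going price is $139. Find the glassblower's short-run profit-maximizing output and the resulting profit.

AVC = 39 - 10q + q^2; min AVC = $14 at q = 5. Since P = $139 ≥ min AVC, the firm produces.
MC = 39 - 20q + 3q^2. Setting P = MC and taking the root on the rising branch gives q* = 10.
TR = 139·10 = 1390. TC = 1104 + 390 = 1494. Profit = 1390 − 1494 = -$104.
Shutting down would mean losing the fixed cost of $1104, so operating at a loss of $104 is better by $1000.

Profit = -$104 at q = 10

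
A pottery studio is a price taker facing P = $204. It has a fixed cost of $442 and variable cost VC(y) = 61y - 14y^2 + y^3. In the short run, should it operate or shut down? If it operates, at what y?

Produce at y = 13

Variable cost is VC = 61y - 14y^2 + y^3, so AVC = VC/y = 61 - 14y + y^2 and MC = dTC/dy = 61 - 28y + 3y^2.
AVC hits its minimum where MC = AVC, at y = 7, giving min AVC = 61 - 14·7 + 7^2 = $12.
Since P = $204 ≥ min AVC = $12, price covers variable cost and the firm should produce.
P = MC gives -143 - 28y + 3y^2 = 0, with roots -11/3 and 13. Take the larger (rising MC): y* = 13.
Check: AVC at y = 13 is $48 ≤ P, so revenue covers variable cost.
Profit = P·y − TC = 204·13 − 1066 = $1586.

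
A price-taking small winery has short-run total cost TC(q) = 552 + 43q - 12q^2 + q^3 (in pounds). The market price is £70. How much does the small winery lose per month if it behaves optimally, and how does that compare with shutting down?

AVC = 43 - 12q + q^2 has its minimum £7 at q = 6; price £70 clears that bar, so the firm operates.
With MC = 43 - 24q + 3q^2, P = MC on the upward-sloping part at q* = 9.
TR = 70·9 = 630. TC = 552 + 144 = 696. Profit = 630 − 696 = -£66.
By producing, the firm covers all variable cost plus £486 of fixed cost; shutting down would lose the full £552.

Profit = -£66 at q = 9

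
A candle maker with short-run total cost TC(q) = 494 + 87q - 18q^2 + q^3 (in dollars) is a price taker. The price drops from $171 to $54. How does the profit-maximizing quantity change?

AVC = 87 - 18q + q^2, minimized at q = 9 where min AVC = $6. MC = 87 - 36q + 3q^2.
At P = $171 ≥ min AVC, set P = MC on the rising branch: q = 14.
At P = $54 ≥ min AVC, set P = MC: q = 11. The firm stays open but cuts output.

Output falls from 14 to 11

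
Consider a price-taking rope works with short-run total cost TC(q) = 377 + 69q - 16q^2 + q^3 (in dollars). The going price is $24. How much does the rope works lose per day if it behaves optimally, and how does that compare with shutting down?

Profit = -$215 at q = 9

AVC = 69 - 16q + q^2; min AVC = $5 at q = 8. Since P = $24 ≥ min AVC, the firm produces.
With MC = 69 - 32q + 3q^2, P = MC on the upward-sloping part at q* = 9.
TR = 24·9 = 216. TC = 377 + 54 = 431. Profit = 216 − 431 = -$215.
That loss of $215 beats the $377 the firm would lose by shutting down; producing recovers $162 of fixed cost.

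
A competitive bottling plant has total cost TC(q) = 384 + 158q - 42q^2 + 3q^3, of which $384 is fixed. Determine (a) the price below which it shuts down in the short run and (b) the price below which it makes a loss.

AVC = 158 - 42q + 3q^2; minimized at q = 7, giving min AVC = $11. That is the shutdown price.
ATC = 384/q + 158 - 42q + 3q^2. Setting dATC/dq = −384/q^2 − 42 + 6q = 0 gives q = 8 (since 6·8^3 − 42·8^2 = 384).
min ATC = 384/8 + 158 − 42·8 + 3·8^2 = $62. That is the break-even price.
For $11 ≤ P < $62 the firm produces at a loss; below $11 it shuts down.

Shutdown price = $11; break-even price = $62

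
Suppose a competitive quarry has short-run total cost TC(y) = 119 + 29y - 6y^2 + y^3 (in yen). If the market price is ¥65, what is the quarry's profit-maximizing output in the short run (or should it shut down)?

Produce at y = 6

Variable cost is VC = 29y - 6y^2 + y^3, so AVC = VC/y = 29 - 6y + y^2 and MC = dTC/dy = 29 - 12y + 3y^2.
The AVC parabola has its vertex at y = 6/2 = 3, where AVC = 29 - 6·3 + 3^2 = ¥20.
Because ¥65 ≥ ¥20, revenue can cover variable cost; the firm operates.
P = MC gives -36 - 12y + 3y^2 = 0, with roots -2 and 6. Take the larger (rising MC): y* = 6.
Check: AVC at y = 6 is ¥29 ≤ P, so revenue covers variable cost.
Profit = P·y − TC = 65·6 − 293 = ¥97.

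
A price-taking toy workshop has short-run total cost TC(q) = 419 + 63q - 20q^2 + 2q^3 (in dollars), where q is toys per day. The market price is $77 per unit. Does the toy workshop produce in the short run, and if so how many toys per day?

Variable cost is VC = 63q - 20q^2 + 2q^3, so AVC = VC/q = 63 - 20q + 2q^2 and MC = dTC/dq = 63 - 40q + 6q^2.
AVC is minimized where dAVC/dq = -20 + 4q = 0, at q = 5; min AVC = 63 - 20·5 + 2·5^2 = $13.
Because $77 ≥ $13, revenue can cover variable cost; the firm operates.
Set P = MC: 77 = 63 - 40q + 6q^2 → -14 - 40q + 6q^2 = 0. The roots are q = -1/3 and q = 7; the profit-maximizing output is on the rising part of MC, so q* = 7.
Check: AVC at q = 7 is $21 ≤ P, so revenue covers variable cost.
Profit = P·q − TC = 77·7 − 566 = -$27, a loss, but smaller than the $419 fixed cost the firm would lose by shutting down.

Produce at q = 7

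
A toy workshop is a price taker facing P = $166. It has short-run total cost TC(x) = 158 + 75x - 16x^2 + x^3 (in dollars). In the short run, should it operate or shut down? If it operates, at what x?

Variable cost is VC = 75x - 16x^2 + x^3, so AVC = VC/x = 75 - 16x + x^2 and MC = dTC/dx = 75 - 32x + 3x^2.
AVC is minimized where dAVC/dx = -16 + 2x = 0, at x = 8; min AVC = 75 - 16·8 + 8^2 = $11.
Since P = $166 ≥ min AVC = $11, price covers variable cost and the firm should produce.
P = MC gives -91 - 32x + 3x^2 = 0, with roots -7/3 and 13. Take the larger (rising MC): x* = 13.
Check: AVC at x = 13 is $36 ≤ P, so revenue covers variable cost.
Profit = P·x − TC = 166·13 − 626 = $1532.

Produce at x = 13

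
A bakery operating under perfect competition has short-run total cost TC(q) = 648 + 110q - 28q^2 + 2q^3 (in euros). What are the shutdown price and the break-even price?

Shutdown price = min AVC. AVC = 110 - 28q + 2q^2, with vertex at q = 7 and minimum €12.
ATC = 648/q + 110 - 28q + 2q^2. Setting dATC/dq = −648/q^2 − 28 + 4q = 0 gives q = 9 (since 4·9^3 − 28·9^2 = 648).
min ATC = 648/9 + 110 − 28·9 + 2·9^2 = €92. That is the break-even price.
For €12 ≤ P < €92 the firm produces at a loss; below €12 it shuts down.

Shutdown price = €12; break-even price = €92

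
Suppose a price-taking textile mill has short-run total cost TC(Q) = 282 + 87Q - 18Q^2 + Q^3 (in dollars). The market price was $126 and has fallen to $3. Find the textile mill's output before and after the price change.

Output falls from 13 to 0 (the firm shuts down)

AVC = 87 - 18Q + Q^2, minimized at Q = 9 where min AVC = $6. MC = 87 - 36Q + 3Q^2.
With P = $126 above the shutdown price, P = MC gives Q = 13.
At P = $3 < min AVC = $6, price no longer covers variable cost at any output, so the firm shuts down: Q = 0.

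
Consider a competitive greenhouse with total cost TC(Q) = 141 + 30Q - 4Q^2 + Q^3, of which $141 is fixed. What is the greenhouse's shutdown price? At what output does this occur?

$26 per unit, at Q = 2

Short-run supply begins at min AVC. From VC = 30Q - 4Q^2 + Q^3, AVC = 30 - 4Q + Q^2.
At the minimum of AVC, MC = AVC. MC = 30 - 8Q + 3Q^2; setting MC = AVC gives 2Q^2 - 4Q = 0, so Q = 2. min AVC = 26.
For P < $26 the firm produces nothing.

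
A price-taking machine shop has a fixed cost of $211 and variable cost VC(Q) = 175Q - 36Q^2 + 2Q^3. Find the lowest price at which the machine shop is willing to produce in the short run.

The shutdown price is the minimum of AVC. VC = 175Q - 36Q^2 + 2Q^3, so AVC = 175 - 36Q + 2Q^2.
At the minimum of AVC, MC = AVC. MC = 175 - 72Q + 6Q^2; setting MC = AVC gives 4Q^2 - 36Q = 0, so Q = 9. min AVC = 13.
So the shutdown price is $13.

$13 per unit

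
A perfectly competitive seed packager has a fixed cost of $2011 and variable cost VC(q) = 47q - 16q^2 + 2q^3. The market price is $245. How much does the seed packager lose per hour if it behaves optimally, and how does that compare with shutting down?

Profit = -$391 at q = 9

AVC = 47 - 16q + 2q^2; min AVC = $15 at q = 4. Since P = $245 ≥ min AVC, the firm produces.
With MC = 47 - 32q + 6q^2, P = MC on the upward-sloping part at q* = 9.
TR = 245·9 = 2205. TC = 2011 + 585 = 2596. Profit = 2205 − 2596 = -$391.
Shutting down would mean losing the fixed cost of $2011, so operating at a loss of $391 is better by $1620.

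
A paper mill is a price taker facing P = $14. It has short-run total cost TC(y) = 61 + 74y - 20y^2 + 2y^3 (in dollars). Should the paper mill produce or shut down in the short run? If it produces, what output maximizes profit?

Shut down

From TC, MC = TC'(y) = 74 - 40y + 6y^2 and AVC = VC/y = 74 - 20y + 2y^2.
AVC is minimized where dAVC/dy = -20 + 4y = 0, at y = 5; min AVC = 74 - 20·5 + 2·5^2 = $24.
With P < min AVC ($14 < $24), every unit sold adds to the loss.
The firm minimizes its loss by shutting down and losing only its fixed cost of $61.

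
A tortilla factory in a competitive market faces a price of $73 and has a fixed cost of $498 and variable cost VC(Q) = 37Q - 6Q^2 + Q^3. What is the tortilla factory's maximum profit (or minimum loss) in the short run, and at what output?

AVC = 37 - 6Q + Q^2; min AVC = $28 at Q = 3. Since P = $73 ≥ min AVC, the firm produces.
With MC = 37 - 12Q + 3Q^2, P = MC on the upward-sloping part at Q* = 6.
TR = 73·6 = 438. TC = 498 + 222 = 720. Profit = 438 − 720 = -$282.
Shutting down would mean losing the fixed cost of $498, so operating at a loss of $282 is better by $216.

Profit = -$282 at Q = 6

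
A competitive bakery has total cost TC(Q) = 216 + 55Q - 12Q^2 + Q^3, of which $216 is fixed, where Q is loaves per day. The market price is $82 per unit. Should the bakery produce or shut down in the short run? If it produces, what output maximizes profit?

Strip out fixed cost: VC = 55Q - 12Q^2 + Q^3. Then AVC = 55 - 12Q + Q^2 and MC = 55 - 24Q + 3Q^2.
AVC hits its minimum where MC = AVC, at Q = 6, giving min AVC = 55 - 12·6 + 6^2 = $19.
Since P = $82 ≥ min AVC = $19, price covers variable cost and the firm should produce.
P = MC gives -27 - 24Q + 3Q^2 = 0, with roots -1 and 9. Take the larger (rising MC): Q* = 9.
Check: AVC at Q = 9 is $28 ≤ P, so revenue covers variable cost.
Profit = P·Q − TC = 82·9 − 468 = $270.

Produce at Q = 9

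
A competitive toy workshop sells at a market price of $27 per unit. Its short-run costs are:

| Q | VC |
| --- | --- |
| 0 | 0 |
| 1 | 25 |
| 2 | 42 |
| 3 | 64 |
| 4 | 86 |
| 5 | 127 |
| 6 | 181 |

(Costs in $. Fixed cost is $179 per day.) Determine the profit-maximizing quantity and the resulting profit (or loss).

Compute π = P·Q − TC at each output: Q=0: -179; Q=1: -177; Q=2: -167; Q=3: -162; Q=4: -157; Q=5: -171; Q=6: -198.
Profit is maximized at Q = 4. AVC there is 86/4 = $21.50 ≤ P, so producing beats shutting down (which would give -$179).

Q = 4; profit = -$157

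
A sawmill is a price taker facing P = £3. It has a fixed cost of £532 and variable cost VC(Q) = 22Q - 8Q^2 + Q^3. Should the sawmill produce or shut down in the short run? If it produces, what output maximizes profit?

Shut down

From TC, MC = TC'(Q) = 22 - 16Q + 3Q^2 and AVC = VC/Q = 22 - 8Q + Q^2.
The AVC parabola has its vertex at Q = 8/2 = 4, where AVC = 22 - 8·4 + 4^2 = £6.
With P < min AVC (£3 < £6), every unit sold adds to the loss.
The firm minimizes its loss by shutting down and losing only its fixed cost of £532.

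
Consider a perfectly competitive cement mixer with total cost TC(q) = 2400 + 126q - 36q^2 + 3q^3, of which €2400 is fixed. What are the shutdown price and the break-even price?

Shutdown price = €18; break-even price = €306

AVC = 126 - 36q + 3q^2; minimized at q = 6, giving min AVC = €18. That is the shutdown price.
ATC = 2400/q + 126 - 36q + 3q^2. Setting dATC/dq = −2400/q^2 − 36 + 6q = 0 gives q = 10 (since 6·10^3 − 36·10^2 = 2400).
min ATC = 2400/10 + 126 − 36·10 + 3·10^2 = €306. That is the break-even price.
For €18 ≤ P < €306 the firm produces at a loss; below €18 it shuts down.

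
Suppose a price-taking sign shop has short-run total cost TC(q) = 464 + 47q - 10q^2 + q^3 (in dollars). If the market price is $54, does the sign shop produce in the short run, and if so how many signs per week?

Produce at q = 7

Strip out fixed cost: VC = 47q - 10q^2 + q^3. Then AVC = 47 - 10q + q^2 and MC = 47 - 20q + 3q^2.
AVC is minimized where dAVC/dq = -10 + 2q = 0, at q = 5; min AVC = 47 - 10·5 + 5^2 = $22.
P = $54 exceeds min AVC = $22, so the firm stays open.
Set P = MC: 54 = 47 - 20q + 3q^2 → -7 - 20q + 3q^2 = 0. The roots are q = -1/3 and q = 7; the profit-maximizing output is on the rising part of MC, so q* = 7.
Check: AVC at q = 7 is $26 ≤ P, so revenue covers variable cost.
Profit = P·q − TC = 54·7 − 646 = -$268, a loss, but smaller than the $464 fixed cost the firm would lose by shutting down.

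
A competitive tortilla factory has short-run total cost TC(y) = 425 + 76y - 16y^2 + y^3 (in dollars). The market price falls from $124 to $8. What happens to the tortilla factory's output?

MC = 76 - 32y + 3y^2; the shutdown threshold is min AVC = $12 (at y = 8).
With P = $124 above the shutdown price, P = MC gives y = 12.
At P = $8 < min AVC = $12, price no longer covers variable cost at any output, so the firm shuts down: y = 0.

Output falls from 12 to 0 (the firm shuts down)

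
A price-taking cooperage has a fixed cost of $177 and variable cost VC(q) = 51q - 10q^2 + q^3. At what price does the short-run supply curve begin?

$26 per unit

The firm shuts down when price falls below the minimum of average variable cost. AVC = VC/q = 51 - 10q + q^2.
dAVC/dq = -10 + 2q = 0 gives q = 5. min AVC = 51 - 10·5 + 5^2 = 26.
For P < $26 the firm produces nothing.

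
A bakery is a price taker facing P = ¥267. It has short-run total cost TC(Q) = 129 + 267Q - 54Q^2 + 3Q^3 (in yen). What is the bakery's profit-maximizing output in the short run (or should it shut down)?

Strip out fixed cost: VC = 267Q - 54Q^2 + 3Q^3. Then AVC = 267 - 54Q + 3Q^2 and MC = 267 - 108Q + 9Q^2.
AVC hits its minimum where MC = AVC, at Q = 9, giving min AVC = 267 - 54·9 + 3·9^2 = ¥24.
Since P = ¥267 ≥ min AVC = ¥24, price covers variable cost and the firm should produce.
Set P = MC: 267 = 267 - 108Q + 9Q^2 → -108Q + 9Q^2 = 0. The roots are Q = 0 and Q = 12; the profit-maximizing output is on the rising part of MC, so Q* = 12.
Check: AVC at Q = 12 is ¥51 ≤ P, so revenue covers variable cost.
Profit = P·Q − TC = 267·12 − 741 = ¥2463.

Produce at Q = 12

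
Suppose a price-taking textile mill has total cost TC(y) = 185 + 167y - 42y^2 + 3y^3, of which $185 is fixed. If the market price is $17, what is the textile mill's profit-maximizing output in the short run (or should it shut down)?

Variable cost is VC = 167y - 42y^2 + 3y^3, so AVC = VC/y = 167 - 42y + 3y^2 and MC = dTC/dy = 167 - 84y + 9y^2.
AVC is minimized where dAVC/dy = -42 + 6y = 0, at y = 7; min AVC = 167 - 42·7 + 3·7^2 = $20.
Since P = $17 < min AVC = $20, price fails to cover variable cost at any output.
Best response: produce nothing and absorb the $185 fixed cost.

Shut down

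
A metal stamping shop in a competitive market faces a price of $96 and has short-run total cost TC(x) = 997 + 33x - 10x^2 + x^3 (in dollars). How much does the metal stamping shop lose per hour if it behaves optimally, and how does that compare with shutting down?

AVC = 33 - 10x + x^2 has its minimum $8 at x = 5; price $96 clears that bar, so the firm operates.
MC = 33 - 20x + 3x^2. Setting P = MC and taking the root on the rising branch gives x* = 9.
TR = 96·9 = 864. TC = 997 + 216 = 1213. Profit = 864 − 1213 = -$349.
That loss of $349 beats the $997 the firm would lose by shutting down; producing recovers $648 of fixed cost.

Profit = -$349 at x = 9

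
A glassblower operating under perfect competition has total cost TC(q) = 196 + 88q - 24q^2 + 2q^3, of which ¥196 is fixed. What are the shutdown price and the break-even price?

Shutdown price = ¥16; break-even price = ¥46

AVC = 88 - 24q + 2q^2; minimized at q = 6, giving min AVC = ¥16. That is the shutdown price.
ATC = 196/q + 88 - 24q + 2q^2. Setting dATC/dq = −196/q^2 − 24 + 4q = 0 gives q = 7 (since 4·7^3 − 24·7^2 = 196).
min ATC = 196/7 + 88 − 24·7 + 2·7^2 = ¥46. That is the break-even price.
Between these two prices the firm operates at a loss; above ¥46 it earns a profit.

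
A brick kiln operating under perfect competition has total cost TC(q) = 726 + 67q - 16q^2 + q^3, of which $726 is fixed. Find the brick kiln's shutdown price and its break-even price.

Shutdown price = $3; break-even price = $78

AVC = 67 - 16q + q^2; minimized at q = 8, giving min AVC = $3. That is the shutdown price.
ATC = 726/q + 67 - 16q + q^2. Setting dATC/dq = −726/q^2 − 16 + 2q = 0 gives q = 11 (since 2·11^3 − 16·11^2 = 726).
min ATC = 726/11 + 67 − 16·11 + 11^2 = $78. That is the break-even price.
For $3 ≤ P < $78 the firm produces at a loss; below $3 it shuts down.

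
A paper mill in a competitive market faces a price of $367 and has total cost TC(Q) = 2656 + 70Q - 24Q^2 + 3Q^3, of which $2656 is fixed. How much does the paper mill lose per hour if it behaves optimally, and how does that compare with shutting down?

AVC = 70 - 24Q + 3Q^2 has its minimum $22 at Q = 4; price $367 clears that bar, so the firm operates.
MC = 70 - 48Q + 9Q^2. Setting P = MC and taking the root on the rising branch gives Q* = 9.
TR = 367·9 = 3303. TC = 2656 + 873 = 3529. Profit = 3303 − 3529 = -$226.
Shutting down would mean losing the fixed cost of $2656, so operating at a loss of $226 is better by $2430.

Profit = -$226 at Q = 9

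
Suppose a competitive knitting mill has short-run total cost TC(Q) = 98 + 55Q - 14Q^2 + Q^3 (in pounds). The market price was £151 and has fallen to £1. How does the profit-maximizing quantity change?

MC = 55 - 28Q + 3Q^2; the shutdown threshold is min AVC = £6 (at Q = 7).
With P = £151 above the shutdown price, P = MC gives Q = 12.
At P = £1 < min AVC = £6, price no longer covers variable cost at any output, so the firm shuts down: Q = 0.

Output falls from 12 to 0 (the firm shuts down)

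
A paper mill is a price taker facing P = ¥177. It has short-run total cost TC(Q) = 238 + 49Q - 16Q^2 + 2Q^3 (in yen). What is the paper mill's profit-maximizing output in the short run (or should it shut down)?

From TC, MC = TC'(Q) = 49 - 32Q + 6Q^2 and AVC = VC/Q = 49 - 16Q + 2Q^2.
The AVC parabola has its vertex at Q = 16/4 = 4, where AVC = 49 - 16·4 + 2·4^2 = ¥17.
Since P = ¥177 ≥ min AVC = ¥17, price covers variable cost and the firm should produce.
Solving P = MC: -128 - 32Q + 6Q^2 = 0 ⇒ Q = -8/3 or 8. On the upward-sloping branch, Q* = 8.
Check: AVC at Q = 8 is ¥49 ≤ P, so revenue covers variable cost.
Profit = P·Q − TC = 177·8 − 630 = ¥786.

Produce at Q = 8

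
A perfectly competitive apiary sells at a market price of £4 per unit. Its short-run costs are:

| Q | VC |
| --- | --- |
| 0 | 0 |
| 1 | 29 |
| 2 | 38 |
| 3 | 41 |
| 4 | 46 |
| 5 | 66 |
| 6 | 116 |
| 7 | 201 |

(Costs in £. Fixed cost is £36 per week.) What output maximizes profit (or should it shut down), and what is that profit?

Q = 0 (shut down); profit = -£36

Profit at each row (π = 4Q − TC): Q=0: -36; Q=1: -61; Q=2: -66; Q=3: -65; Q=4: -66; Q=5: -82; Q=6: -128; Q=7: -209.
Profit is highest at Q = 0. Equivalently, the lowest AVC in the table is 46/4 ≈ £11.50 at Q = 4, and P = £4 falls below it — price never covers variable cost, so the firm shuts down and loses only its fixed cost.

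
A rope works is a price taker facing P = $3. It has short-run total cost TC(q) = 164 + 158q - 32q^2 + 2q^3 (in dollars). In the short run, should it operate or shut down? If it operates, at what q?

Shut down

Strip out fixed cost: VC = 158q - 32q^2 + 2q^3. Then AVC = 158 - 32q + 2q^2 and MC = 158 - 64q + 6q^2.
AVC hits its minimum where MC = AVC, at q = 8, giving min AVC = 158 - 32·8 + 2·8^2 = $30.
With P < min AVC ($3 < $30), every unit sold adds to the loss.
The firm minimizes its loss by shutting down and losing only its fixed cost of $164.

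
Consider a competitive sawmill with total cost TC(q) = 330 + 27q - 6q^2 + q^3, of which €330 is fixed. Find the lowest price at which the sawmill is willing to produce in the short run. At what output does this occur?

€18 per unit, at q = 3

The shutdown price is the minimum of AVC. VC = 27q - 6q^2 + q^3, so AVC = 27 - 6q + q^2.
dAVC/dq = -6 + 2q = 0 gives q = 3. min AVC = 27 - 6·3 + 3^2 = 18.
The firm shuts down for any P below €18.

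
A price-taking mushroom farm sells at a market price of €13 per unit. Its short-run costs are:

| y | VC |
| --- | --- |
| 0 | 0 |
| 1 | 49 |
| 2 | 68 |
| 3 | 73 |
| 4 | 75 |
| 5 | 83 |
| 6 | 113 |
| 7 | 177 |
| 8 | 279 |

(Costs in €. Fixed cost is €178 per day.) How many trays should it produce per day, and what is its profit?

Compute π = P·y − TC at each output: y=0: -178; y=1: -214; y=2: -220; y=3: -212; y=4: -201; y=5: -196; y=6: -213; y=7: -264; y=8: -353.
Profit is highest at y = 0. Equivalently, the lowest AVC in the table is 83/5 ≈ €16.60 at y = 5, and P = €13 falls below it — price never covers variable cost, so the firm shuts down and loses only its fixed cost.

y = 0 (shut down); profit = -€178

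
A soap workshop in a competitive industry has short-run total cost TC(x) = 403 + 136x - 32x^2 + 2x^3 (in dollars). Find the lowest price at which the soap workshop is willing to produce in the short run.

The firm shuts down when price falls below the minimum of average variable cost. AVC = VC/x = 136 - 32x + 2x^2.
dAVC/dx = -32 + 4x = 0 gives x = 8. min AVC = 136 - 32·8 + 2·8^2 = 8.
So the shutdown price is $8.

$8 per unit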